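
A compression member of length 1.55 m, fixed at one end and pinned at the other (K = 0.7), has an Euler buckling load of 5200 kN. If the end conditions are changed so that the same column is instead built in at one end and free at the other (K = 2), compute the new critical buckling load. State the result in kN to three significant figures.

P_cr ∝ 1/K², so P_cr,new = P_cr,old × (K_old/K_new)² = 5200 × (0.7/2)²
= 5200 × 0.1225 = 637 kN

P_cr ≈ 637 kN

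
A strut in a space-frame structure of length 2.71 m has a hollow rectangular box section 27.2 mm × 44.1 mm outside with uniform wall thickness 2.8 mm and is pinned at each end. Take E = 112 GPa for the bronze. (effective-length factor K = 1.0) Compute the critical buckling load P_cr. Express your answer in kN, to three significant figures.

Inner dimensions: h_i = 44.1 − 2×2.8 = 38.50 mm, b_i = 27.2 − 2×2.8 = 21.60 mm
Weak-axis I_min = (h_o·b_o³ − h_i·b_i³)/12 with b_o = 27.2, b_i = 21.60 mm (shorter outer/inner sides).
I_min = (44.1×27.2³ − 38.50×21.60³)/12 = 4.162×10^4 mm⁴
I = 4.162×10^4 mm⁴ = 4.162×10^-8 m⁴
Effective length L_e = K·L = 1 × 2.71 = 2.710 m
P_cr = π²EI / L_e² = π² × 112×10⁹ × 4.162×10^-8 / 2.710² = 6.265×10^3 N

P_cr ≈ 6.26 kN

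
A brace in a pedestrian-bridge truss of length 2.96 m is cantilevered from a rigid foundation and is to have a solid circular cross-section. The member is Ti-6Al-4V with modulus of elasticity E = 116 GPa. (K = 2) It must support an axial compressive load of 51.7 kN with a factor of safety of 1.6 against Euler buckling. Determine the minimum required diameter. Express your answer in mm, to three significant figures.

Required P_cr = n·P = 1.6 × 51.7 = 82.72 kN
L_e = K·L = 2 × 2.96 = 5.920 m
Required I = P_cr·L_e²/(π²E) = 8.272×10^4 × 5.920² / (π² × 1.16×10^11) = 2.532×10^-6 m⁴
I_req = 2.532×10^6 mm⁴
Solid circle: I = πd⁴/64  ⇒  d = (64I/π)^(1/4) = (64×2.532×10^6/π)^(1/4) = 84.7 mm

d ≈ 84.7 mm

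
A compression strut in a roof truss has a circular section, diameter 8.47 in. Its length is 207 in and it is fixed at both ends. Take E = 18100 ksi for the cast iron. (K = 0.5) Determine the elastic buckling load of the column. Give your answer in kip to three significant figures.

P_cr ≈ 4210 kip

I = πd⁴/64 = π×8.47⁴/64 = 252.6 in⁴
Effective length L_e = K·L = 0.5 × 207 = 103.5 in
P_cr = π²EI / L_e² = π² × 18100×10³ × 252.6 / 103.5² = 4.213×10^6 lb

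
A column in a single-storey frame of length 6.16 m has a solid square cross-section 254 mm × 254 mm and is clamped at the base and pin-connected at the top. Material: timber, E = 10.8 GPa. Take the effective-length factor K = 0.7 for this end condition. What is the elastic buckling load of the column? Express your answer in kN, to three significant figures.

I = a⁴/12 = 254⁴/12 = 3.469×10^8 mm⁴
I = 3.469×10^8 mm⁴ = 3.469×10^-4 m⁴
Effective length L_e = K·L = 0.7 × 6.16 = 4.312 m
P_cr = π²EI / L_e² = π² × 10.8×10⁹ × 3.469×10^-4 / 4.312² = 1.988×10^6 N

P_cr ≈ 1990 kN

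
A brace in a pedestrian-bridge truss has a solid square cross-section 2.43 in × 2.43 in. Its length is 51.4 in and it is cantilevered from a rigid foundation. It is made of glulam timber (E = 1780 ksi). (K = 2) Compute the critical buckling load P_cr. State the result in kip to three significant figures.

P_cr ≈ 4.83 kip

I = a⁴/12 = 2.43⁴/12 = 2.906 in⁴
Effective length L_e = K·L = 2 × 51.4 = 102.8 in
P_cr = π²EI / L_e² = π² × 1780×10³ × 2.906 / 102.8² = 4.830×10^3 lb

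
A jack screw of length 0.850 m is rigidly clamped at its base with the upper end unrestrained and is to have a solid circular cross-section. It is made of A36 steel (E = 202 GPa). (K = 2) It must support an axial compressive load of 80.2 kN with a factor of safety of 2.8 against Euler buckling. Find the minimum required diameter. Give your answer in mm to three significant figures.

d ≈ 50.7 mm

Required P_cr = n·P = 2.8 × 80.2 = 224.6 kN
L_e = K·L = 2 × 0.850 = 1.700 m
Required I = P_cr·L_e²/(π²E) = 2.246×10^5 × 1.700² / (π² × 2.02×10^11) = 3.255×10^-7 m⁴
I_req = 3.255×10^5 mm⁴
Solid circle: I = πd⁴/64  ⇒  d = (64I/π)^(1/4) = (64×3.255×10^5/π)^(1/4) = 50.7 mm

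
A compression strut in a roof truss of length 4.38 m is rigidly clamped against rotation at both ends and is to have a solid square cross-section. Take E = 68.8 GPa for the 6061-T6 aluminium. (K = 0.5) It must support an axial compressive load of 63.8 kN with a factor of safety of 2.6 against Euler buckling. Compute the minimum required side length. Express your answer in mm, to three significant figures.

a ≈ 61.2 mm

Required P_cr = n·P = 2.6 × 63.8 = 165.9 kN
L_e = K·L = 0.5 × 4.38 = 2.190 m
Required I = P_cr·L_e²/(π²E) = 1.659×10^5 × 2.190² / (π² × 6.88×10^10) = 1.172×10^-6 m⁴
I_req = 1.172×10^6 mm⁴
Solid square: I = a⁴/12  ⇒  a = (12I)^(1/4) = (12×1.172×10^6)^(1/4) = 61.2 mm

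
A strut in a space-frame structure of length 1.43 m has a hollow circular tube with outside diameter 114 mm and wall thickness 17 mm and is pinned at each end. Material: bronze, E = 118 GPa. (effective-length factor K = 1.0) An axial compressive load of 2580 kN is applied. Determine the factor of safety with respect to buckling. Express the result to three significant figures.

Inner diameter d_i = 114 − 2×17 = 80.00 mm
I = π(d_o⁴ − d_i⁴)/64 = π(114⁴ − 80.00⁴)/64 = 6.280×10^6 mm⁴
I = 6.280×10^6 mm⁴ = 6.280×10^-6 m⁴
Effective length L_e = K·L = 1 × 1.43 = 1.430 m
P_cr = π²EI / L_e² = π² × 118×10⁹ × 6.280×10^-6 / 1.430² = 3.577×10^6 N
Factor of safety n = P_cr / P = 3576.6 / 2580 = 1.39

n ≈ 1.39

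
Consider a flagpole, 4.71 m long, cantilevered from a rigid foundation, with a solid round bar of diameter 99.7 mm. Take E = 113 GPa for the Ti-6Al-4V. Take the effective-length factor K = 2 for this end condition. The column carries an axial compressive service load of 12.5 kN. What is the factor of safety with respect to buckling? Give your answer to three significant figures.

n ≈ 4.88

I = πd⁴/64 = π×99.7⁴/64 = 4.850×10^6 mm⁴
I = 4.850×10^6 mm⁴ = 4.850×10^-6 m⁴
Effective length L_e = K·L = 2 × 4.71 = 9.420 m
P_cr = π²EI / L_e² = π² × 113×10⁹ × 4.850×10^-6 / 9.420² = 6.096×10^4 N
Factor of safety n = P_cr / P = 60.957 / 12.5 = 4.88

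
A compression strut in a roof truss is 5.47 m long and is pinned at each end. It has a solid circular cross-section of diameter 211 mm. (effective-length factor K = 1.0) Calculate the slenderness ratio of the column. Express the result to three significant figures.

λ ≈ 104

For a solid circle r = d/4 = 211/4 = 52.75 mm
L_e = K·L = 1 × 5.47 m = 5.470 m = 5470.0 mm
λ = L_e / r_min = 5470.0 / 52.75 = 104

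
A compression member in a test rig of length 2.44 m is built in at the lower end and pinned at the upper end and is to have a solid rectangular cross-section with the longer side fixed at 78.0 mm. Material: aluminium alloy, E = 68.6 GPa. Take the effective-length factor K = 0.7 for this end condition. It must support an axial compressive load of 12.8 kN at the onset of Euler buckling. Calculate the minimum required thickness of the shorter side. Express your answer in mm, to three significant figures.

L_e = K·L = 0.7 × 2.44 = 1.708 m
Required I = P_cr·L_e²/(π²E) = 1.280×10^4 × 1.708² / (π² × 6.86×10^10) = 5.515×10^-8 m⁴
I_req = 5.515×10^4 mm⁴
Rectangle, weak axis: I_min = h·b³/12 with h = 78.0 mm fixed  ⇒  b = (12I/h)^(1/3) = 20.4 mm

b ≈ 20.4 mm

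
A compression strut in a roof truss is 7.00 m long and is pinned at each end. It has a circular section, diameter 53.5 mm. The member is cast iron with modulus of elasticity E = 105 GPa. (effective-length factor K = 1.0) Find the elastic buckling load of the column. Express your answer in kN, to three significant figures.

I = πd⁴/64 = π×53.5⁴/64 = 4.021×10^5 mm⁴
I = 4.021×10^5 mm⁴ = 4.021×10^-7 m⁴
Effective length L_e = K·L = 1 × 7.00 = 7.000 m
P_cr = π²EI / L_e² = π² × 105×10⁹ × 4.021×10^-7 / 7.000² = 8.505×10^3 N

P_cr ≈ 8.51 kN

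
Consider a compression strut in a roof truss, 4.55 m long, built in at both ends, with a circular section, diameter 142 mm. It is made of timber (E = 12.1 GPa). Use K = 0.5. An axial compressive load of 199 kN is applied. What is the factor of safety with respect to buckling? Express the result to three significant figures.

I = πd⁴/64 = π×142⁴/64 = 1.996×10^7 mm⁴
I = 1.996×10^7 mm⁴ = 1.996×10^-5 m⁴
Effective length L_e = K·L = 0.5 × 4.55 = 2.275 m
P_cr = π²EI / L_e² = π² × 12.1×10⁹ × 1.996×10^-5 / 2.275² = 4.605×10^5 N
Factor of safety n = P_cr / P = 460.52 / 199 = 2.31

n ≈ 2.31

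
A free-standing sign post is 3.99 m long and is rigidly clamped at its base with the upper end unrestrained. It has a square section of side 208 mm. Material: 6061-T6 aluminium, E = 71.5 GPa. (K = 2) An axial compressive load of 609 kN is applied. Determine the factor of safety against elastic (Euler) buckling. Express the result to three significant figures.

n ≈ 2.84

I = a⁴/12 = 208⁴/12 = 1.560×10^8 mm⁴
I = 1.560×10^8 mm⁴ = 1.560×10^-4 m⁴
Effective length L_e = K·L = 2 × 3.99 = 7.980 m
P_cr = π²EI / L_e² = π² × 71.5×10⁹ × 1.560×10^-4 / 7.980² = 1.729×10^6 N
Factor of safety n = P_cr / P = 1728.5 / 609 = 2.84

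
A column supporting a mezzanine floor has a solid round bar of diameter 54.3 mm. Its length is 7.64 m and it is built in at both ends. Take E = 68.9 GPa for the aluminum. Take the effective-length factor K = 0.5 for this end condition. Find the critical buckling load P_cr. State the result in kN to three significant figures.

P_cr ≈ 19.9 kN

I = πd⁴/64 = π×54.3⁴/64 = 4.267×10^5 mm⁴
I = 4.267×10^5 mm⁴ = 4.267×10^-7 m⁴
Effective length L_e = K·L = 0.5 × 7.64 = 3.820 m
P_cr = π²EI / L_e² = π² × 68.9×10⁹ × 4.267×10^-7 / 3.820² = 1.989×10^4 N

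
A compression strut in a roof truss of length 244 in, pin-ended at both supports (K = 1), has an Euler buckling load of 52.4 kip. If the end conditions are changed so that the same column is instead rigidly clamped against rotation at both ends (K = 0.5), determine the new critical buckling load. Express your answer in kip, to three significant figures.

P_cr ∝ 1/K², so P_cr,new = P_cr,old × (K_old/K_new)² = 52.4 × (1/0.5)²
= 52.4 × 4.000 = 210 kip

P_cr ≈ 210 kip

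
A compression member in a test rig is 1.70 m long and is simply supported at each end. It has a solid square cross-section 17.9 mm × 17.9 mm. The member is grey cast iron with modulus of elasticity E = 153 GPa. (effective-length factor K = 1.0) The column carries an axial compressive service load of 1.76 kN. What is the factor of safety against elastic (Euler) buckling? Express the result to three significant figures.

I = a⁴/12 = 17.9⁴/12 = 8.555×10^3 mm⁴
I = 8.555×10^3 mm⁴ = 8.555×10^-9 m⁴
Effective length L_e = K·L = 1 × 1.70 = 1.700 m
P_cr = π²EI / L_e² = π² × 153×10⁹ × 8.555×10^-9 / 1.700² = 4.470×10^3 N
Factor of safety n = P_cr / P = 4.4702 / 1.76 = 2.54

n ≈ 2.54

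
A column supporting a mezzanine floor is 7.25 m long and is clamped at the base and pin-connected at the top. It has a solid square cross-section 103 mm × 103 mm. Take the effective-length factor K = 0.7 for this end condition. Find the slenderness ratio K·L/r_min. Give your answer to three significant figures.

λ ≈ 171

I = a⁴/12 = 103⁴/12 = 9.379×10^6 mm⁴
A = 1.061×10^4 mm²;  r_min = √(I/A) = √(9.379×10^6/1.061×10^4) = 29.73 mm
L_e = K·L = 0.7 × 7.25 m = 5.075 m = 5075.0 mm
λ = L_e / r_min = 5075.0 / 29.73 = 171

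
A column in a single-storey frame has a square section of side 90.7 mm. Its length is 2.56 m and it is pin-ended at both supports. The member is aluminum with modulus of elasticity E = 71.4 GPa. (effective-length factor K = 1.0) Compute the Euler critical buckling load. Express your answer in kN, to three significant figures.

I = a⁴/12 = 90.7⁴/12 = 5.640×10^6 mm⁴
I = 5.640×10^6 mm⁴ = 5.640×10^-6 m⁴
Effective length L_e = K·L = 1 × 2.56 = 2.560 m
P_cr = π²EI / L_e² = π² × 71.4×10⁹ × 5.640×10^-6 / 2.560² = 6.064×10^5 N

P_cr ≈ 606 kN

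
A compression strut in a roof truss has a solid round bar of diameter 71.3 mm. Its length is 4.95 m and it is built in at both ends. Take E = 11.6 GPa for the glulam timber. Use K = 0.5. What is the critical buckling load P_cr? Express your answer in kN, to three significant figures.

P_cr ≈ 23.7 kN

I = πd⁴/64 = π×71.3⁴/64 = 1.269×10^6 mm⁴
I = 1.269×10^6 mm⁴ = 1.269×10^-6 m⁴
Effective length L_e = K·L = 0.5 × 4.95 = 2.475 m
P_cr = π²EI / L_e² = π² × 11.6×10⁹ × 1.269×10^-6 / 2.475² = 2.371×10^4 N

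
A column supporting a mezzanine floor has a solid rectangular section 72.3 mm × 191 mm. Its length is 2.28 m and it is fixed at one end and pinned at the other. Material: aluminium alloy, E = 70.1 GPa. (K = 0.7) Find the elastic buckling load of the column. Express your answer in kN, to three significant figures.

Buckling occurs about the weak axis: I_min = h·b³/12 with b = 72.3 mm (the shorter side).
I_min = 191×72.3³/12 = 6.015×10^6 mm⁴
I = 6.015×10^6 mm⁴ = 6.015×10^-6 m⁴
Effective length L_e = K·L = 0.7 × 2.28 = 1.596 m
P_cr = π²EI / L_e² = π² × 70.1×10⁹ × 6.015×10^-6 / 1.596² = 1.634×10^6 N

P_cr ≈ 1630 kN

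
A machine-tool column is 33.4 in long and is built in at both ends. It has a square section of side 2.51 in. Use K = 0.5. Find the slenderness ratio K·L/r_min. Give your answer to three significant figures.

For a square r = a/√12 = 2.51/√12 = 0.7246 in
L_e = K·L = 0.5 × 33.4 = 16.70 in
λ = L_e / r_min = 16.700 / 0.7246 = 23.0

λ ≈ 23.0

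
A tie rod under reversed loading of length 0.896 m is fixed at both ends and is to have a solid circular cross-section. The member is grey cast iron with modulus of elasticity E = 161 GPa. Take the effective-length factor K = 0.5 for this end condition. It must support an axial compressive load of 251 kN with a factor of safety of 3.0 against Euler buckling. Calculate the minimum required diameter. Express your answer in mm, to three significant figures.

Required P_cr = n·P = 3.0 × 251 = 753.0 kN
L_e = K·L = 0.5 × 0.896 = 0.4480 m
Required I = P_cr·L_e²/(π²E) = 7.530×10^5 × 0.4480² / (π² × 1.61×10^11) = 9.511×10^-8 m⁴
I_req = 9.511×10^4 mm⁴
Solid circle: I = πd⁴/64  ⇒  d = (64I/π)^(1/4) = (64×9.511×10^4/π)^(1/4) = 37.3 mm

d ≈ 37.3 mm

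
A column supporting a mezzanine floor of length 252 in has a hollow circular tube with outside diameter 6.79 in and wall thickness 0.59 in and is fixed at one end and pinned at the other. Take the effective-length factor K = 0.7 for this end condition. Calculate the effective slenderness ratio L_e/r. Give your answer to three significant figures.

λ ≈ 80.1

Inner diameter d_i = 6.79 − 2×0.59 = 5.610 in
I = π(d_o⁴ − d_i⁴)/64 = π(6.79⁴ − 5.610⁴)/64 = 55.72 in⁴
A = 11.49 in²;  r_min = √(I/A) = √(55.72/11.49) = 2.202 in
L_e = K·L = 0.7 × 252 = 176.4 in
λ = L_e / r_min = 176.40 / 2.202 = 80.1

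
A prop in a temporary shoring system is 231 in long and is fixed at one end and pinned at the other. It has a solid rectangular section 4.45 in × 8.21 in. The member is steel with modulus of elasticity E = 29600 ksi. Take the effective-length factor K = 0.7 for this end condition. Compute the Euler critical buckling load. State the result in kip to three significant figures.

Buckling occurs about the weak axis: I_min = h·b³/12 with b = 4.45 in (the shorter side).
I_min = 8.21×4.45³/12 = 60.29 in⁴
Effective length L_e = K·L = 0.7 × 231 = 161.7 in
P_cr = π²EI / L_e² = π² × 29600×10³ × 60.29 / 161.7² = 6.736×10^5 lb

P_cr ≈ 674 kip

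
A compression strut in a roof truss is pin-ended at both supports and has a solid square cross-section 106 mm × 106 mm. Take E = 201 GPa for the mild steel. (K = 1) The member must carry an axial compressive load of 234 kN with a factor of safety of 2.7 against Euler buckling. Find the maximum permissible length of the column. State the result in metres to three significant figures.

I = a⁴/12 = 106⁴/12 = 1.052×10^7 mm⁴
I = 1.052×10^-5 m⁴
Required critical load P_cr = n·P = 2.7 × 234 = 631.8 kN = 6.318×10^5 N
From P_cr = π²EI/(K·L)²:  L = (1/K)·√(π²EI/P_cr) = (1/1)·√(π²×2.01×10^11×1.052×10^-5/6.318×10^5)
L = 5.75 m

L_max ≈ 5.75 m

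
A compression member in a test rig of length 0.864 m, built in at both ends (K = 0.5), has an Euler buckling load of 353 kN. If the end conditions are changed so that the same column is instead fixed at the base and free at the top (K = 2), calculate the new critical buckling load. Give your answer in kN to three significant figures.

P_cr ∝ 1/K², so P_cr,new = P_cr,old × (K_old/K_new)² = 353 × (0.5/2)²
= 353 × 0.06250 = 22.1 kN

P_cr ≈ 22.1 kN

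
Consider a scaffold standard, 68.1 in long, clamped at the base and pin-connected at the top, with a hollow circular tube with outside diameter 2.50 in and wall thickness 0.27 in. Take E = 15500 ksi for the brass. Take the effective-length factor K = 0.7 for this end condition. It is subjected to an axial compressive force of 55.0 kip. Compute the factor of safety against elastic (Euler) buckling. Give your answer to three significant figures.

n ≈ 1.46

Inner diameter d_i = 2.50 − 2×0.27 = 1.960 in
I = π(d_o⁴ − d_i⁴)/64 = π(2.50⁴ − 1.960⁴)/64 = 1.193 in⁴
Effective length L_e = K·L = 0.7 × 68.1 = 47.67 in
P_cr = π²EI / L_e² = π² × 15500×10³ × 1.193 / 47.67² = 8.032×10^4 lb
Factor of safety n = P_cr / P = 80.316 / 55.0 = 1.46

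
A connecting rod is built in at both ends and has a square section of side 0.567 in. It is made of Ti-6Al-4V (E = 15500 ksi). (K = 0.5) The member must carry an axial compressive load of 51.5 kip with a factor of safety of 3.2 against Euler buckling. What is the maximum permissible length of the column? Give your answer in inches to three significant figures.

L_max ≈ 5.66 in

I = a⁴/12 = 0.567⁴/12 = 8.613×10^-3 in⁴
Required critical load P_cr = n·P = 3.2 × 51.5 = 164.8 kip = 1.648×10^5 lb
From P_cr = π²EI/(K·L)²:  L = (1/K)·√(π²EI/P_cr) = (1/0.5)·√(π²×1.55×10^7×8.613×10^-3/1.648×10^5)
L = 5.66 in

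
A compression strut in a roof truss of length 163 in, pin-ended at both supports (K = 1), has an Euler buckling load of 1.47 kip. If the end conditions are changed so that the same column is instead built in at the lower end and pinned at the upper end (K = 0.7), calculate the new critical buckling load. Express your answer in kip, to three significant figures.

P_cr ∝ 1/K², so P_cr,new = P_cr,old × (K_old/K_new)² = 1.47 × (1/0.7)²
= 1.47 × 2.041 = 3.00 kip

P_cr ≈ 3.00 kip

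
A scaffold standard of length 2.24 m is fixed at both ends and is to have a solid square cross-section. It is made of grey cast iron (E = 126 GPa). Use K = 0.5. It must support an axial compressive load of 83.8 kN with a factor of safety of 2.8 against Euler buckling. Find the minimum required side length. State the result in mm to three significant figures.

Required P_cr = n·P = 2.8 × 83.8 = 234.6 kN
L_e = K·L = 0.5 × 2.24 = 1.120 m
Required I = P_cr·L_e²/(π²E) = 2.346×10^5 × 1.120² / (π² × 1.26×10^11) = 2.367×10^-7 m⁴
I_req = 2.367×10^5 mm⁴
Solid square: I = a⁴/12  ⇒  a = (12I)^(1/4) = (12×2.367×10^5)^(1/4) = 41.1 mm

a ≈ 41.1 mm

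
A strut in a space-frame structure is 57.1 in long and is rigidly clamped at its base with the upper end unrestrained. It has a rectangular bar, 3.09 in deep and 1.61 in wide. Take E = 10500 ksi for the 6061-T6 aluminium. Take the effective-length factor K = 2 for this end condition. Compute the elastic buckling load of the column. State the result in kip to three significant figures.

P_cr ≈ 8.54 kip

Buckling occurs about the weak axis: I_min = h·b³/12 with b = 1.61 in (the shorter side).
I_min = 3.09×1.61³/12 = 1.075 in⁴
Effective length L_e = K·L = 2 × 57.1 = 114.2 in
P_cr = π²EI / L_e² = π² × 10500×10³ × 1.075 / 114.2² = 8.539×10^3 lb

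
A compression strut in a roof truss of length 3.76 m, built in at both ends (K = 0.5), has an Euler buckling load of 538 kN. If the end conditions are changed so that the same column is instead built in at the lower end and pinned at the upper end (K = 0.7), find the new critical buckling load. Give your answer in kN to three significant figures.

P_cr ∝ 1/K², so P_cr,new = P_cr,old × (K_old/K_new)² = 538 × (0.5/0.7)²
= 538 × 0.5102 = 274 kN

P_cr ≈ 274 kN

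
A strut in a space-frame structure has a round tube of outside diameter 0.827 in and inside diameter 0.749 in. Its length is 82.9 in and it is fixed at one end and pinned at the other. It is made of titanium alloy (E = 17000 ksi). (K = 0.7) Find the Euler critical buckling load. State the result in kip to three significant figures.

d_o = 0.827 in, d_i = 0.749 in
I = π(d_o⁴ − d_i⁴)/64 = π(0.827⁴ − 0.7490⁴)/64 = 7.512×10^-3 in⁴
Effective length L_e = K·L = 0.7 × 82.9 = 58.03 in
P_cr = π²EI / L_e² = π² × 17000×10³ × 7.512×10^-3 / 58.03² = 374.3 lb

P_cr ≈ 0.374 kip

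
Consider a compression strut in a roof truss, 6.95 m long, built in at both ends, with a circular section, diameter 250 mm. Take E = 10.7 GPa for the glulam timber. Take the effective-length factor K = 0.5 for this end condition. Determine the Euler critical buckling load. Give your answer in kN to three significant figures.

P_cr ≈ 1680 kN

I = πd⁴/64 = π×250⁴/64 = 1.917×10^8 mm⁴
I = 1.917×10^8 mm⁴ = 1.917×10^-4 m⁴
Effective length L_e = K·L = 0.5 × 6.95 = 3.475 m
P_cr = π²EI / L_e² = π² × 10.7×10⁹ × 1.917×10^-4 / 3.475² = 1.677×10^6 N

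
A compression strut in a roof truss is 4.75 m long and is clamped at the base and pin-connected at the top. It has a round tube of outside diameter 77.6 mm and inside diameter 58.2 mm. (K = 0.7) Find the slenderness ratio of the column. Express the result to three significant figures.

d_o = 77.6 mm, d_i = 58.2 mm
I = π(d_o⁴ − d_i⁴)/64 = π(77.6⁴ − 58.20⁴)/64 = 1.217×10^6 mm⁴
A = 2.069×10^3 mm²;  r_min = √(I/A) = √(1.217×10^6/2.069×10^3) = 24.25 mm
L_e = K·L = 0.7 × 4.75 m = 3.325 m = 3325.0 mm
λ = L_e / r_min = 3325.0 / 24.25 = 137

λ ≈ 137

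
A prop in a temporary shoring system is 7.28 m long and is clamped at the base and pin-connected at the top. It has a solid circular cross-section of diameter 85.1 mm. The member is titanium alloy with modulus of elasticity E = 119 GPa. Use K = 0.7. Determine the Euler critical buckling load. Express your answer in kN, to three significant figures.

I = πd⁴/64 = π×85.1⁴/64 = 2.574×10^6 mm⁴
I = 2.574×10^6 mm⁴ = 2.574×10^-6 m⁴
Effective length L_e = K·L = 0.7 × 7.28 = 5.096 m
P_cr = π²EI / L_e² = π² × 119×10⁹ × 2.574×10^-6 / 5.096² = 1.164×10^5 N

P_cr ≈ 116 kN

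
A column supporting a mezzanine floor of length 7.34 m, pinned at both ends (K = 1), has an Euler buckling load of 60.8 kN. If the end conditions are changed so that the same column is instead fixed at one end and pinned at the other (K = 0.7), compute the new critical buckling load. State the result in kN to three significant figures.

P_cr ≈ 124 kN

P_cr ∝ 1/K², so P_cr,new = P_cr,old × (K_old/K_new)² = 60.8 × (1/0.7)²
= 60.8 × 2.041 = 124 kN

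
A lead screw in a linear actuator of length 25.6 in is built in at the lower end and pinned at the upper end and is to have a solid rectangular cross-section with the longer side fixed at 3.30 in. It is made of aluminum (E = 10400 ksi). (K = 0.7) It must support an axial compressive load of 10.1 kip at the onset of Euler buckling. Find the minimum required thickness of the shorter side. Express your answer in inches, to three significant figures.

L_e = K·L = 0.7 × 25.6 = 17.92 in
Required I = P_cr·L_e²/(π²E) = 1.010×10^4 × 17.92² / (π² × 1.04×10^7) = 3.160×10^-2 in⁴
Rectangle, weak axis: I_min = h·b³/12 with h = 3.30 in fixed  ⇒  b = (12I/h)^(1/3) = 0.486 in

b ≈ 0.486 in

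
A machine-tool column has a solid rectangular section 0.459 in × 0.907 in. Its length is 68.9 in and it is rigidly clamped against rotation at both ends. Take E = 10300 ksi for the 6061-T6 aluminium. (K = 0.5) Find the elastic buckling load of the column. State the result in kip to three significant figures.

Buckling occurs about the weak axis: I_min = h·b³/12 with b = 0.459 in (the shorter side).
I_min = 0.907×0.459³/12 = 7.309×10^-3 in⁴
Effective length L_e = K·L = 0.5 × 68.9 = 34.45 in
P_cr = π²EI / L_e² = π² × 10300×10³ × 7.309×10^-3 / 34.45² = 626.1 lb

P_cr ≈ 0.626 kip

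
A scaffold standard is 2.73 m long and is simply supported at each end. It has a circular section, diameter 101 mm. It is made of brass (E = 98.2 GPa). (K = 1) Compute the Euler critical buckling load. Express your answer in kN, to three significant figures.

I = πd⁴/64 = π×101⁴/64 = 5.108×10^6 mm⁴
I = 5.108×10^6 mm⁴ = 5.108×10^-6 m⁴
Effective length L_e = K·L = 1 × 2.73 = 2.730 m
P_cr = π²EI / L_e² = π² × 98.2×10⁹ × 5.108×10^-6 / 2.730² = 6.643×10^5 N

P_cr ≈ 664 kN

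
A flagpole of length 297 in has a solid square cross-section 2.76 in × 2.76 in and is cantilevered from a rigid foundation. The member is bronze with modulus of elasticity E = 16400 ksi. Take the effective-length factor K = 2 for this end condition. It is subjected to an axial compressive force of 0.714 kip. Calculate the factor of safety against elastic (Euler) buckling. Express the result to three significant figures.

n ≈ 3.11

I = a⁴/12 = 2.76⁴/12 = 4.836 in⁴
Effective length L_e = K·L = 2 × 297 = 594.0 in
P_cr = π²EI / L_e² = π² × 16400×10³ × 4.836 / 594.0² = 2.218×10^3 lb
Factor of safety n = P_cr / P = 2.2183 / 0.714 = 3.11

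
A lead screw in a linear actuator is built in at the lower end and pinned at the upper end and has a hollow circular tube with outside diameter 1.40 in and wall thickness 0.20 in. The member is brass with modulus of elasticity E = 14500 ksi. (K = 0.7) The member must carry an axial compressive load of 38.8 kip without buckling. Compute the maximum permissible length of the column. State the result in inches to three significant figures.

Inner diameter d_i = 1.40 − 2×0.20 = 1.000 in
I = π(d_o⁴ − d_i⁴)/64 = π(1.40⁴ − 1.000⁴)/64 = 0.1395 in⁴
At the buckling limit P_cr = P = 3.880×10^4 lb
From P_cr = π²EI/(K·L)²:  L = (1/K)·√(π²EI/P_cr) = (1/0.7)·√(π²×1.45×10^7×0.1395/3.880×10^4)
L = 32.4 in

L_max ≈ 32.4 in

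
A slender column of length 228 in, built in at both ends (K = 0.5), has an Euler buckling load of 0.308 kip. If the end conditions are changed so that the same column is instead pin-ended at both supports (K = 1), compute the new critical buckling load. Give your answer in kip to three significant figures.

P_cr ≈ 0.0770 kip

P_cr ∝ 1/K², so P_cr,new = P_cr,old × (K_old/K_new)² = 0.308 × (0.5/1)²
= 0.308 × 0.2500 = 0.0770 kip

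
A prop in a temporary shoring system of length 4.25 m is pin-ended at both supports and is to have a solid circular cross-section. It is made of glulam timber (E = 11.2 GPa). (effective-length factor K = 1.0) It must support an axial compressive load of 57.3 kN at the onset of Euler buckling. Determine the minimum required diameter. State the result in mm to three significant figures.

L_e = K·L = 1 × 4.25 = 4.250 m
Required I = P_cr·L_e²/(π²E) = 5.730×10^4 × 4.250² / (π² × 1.12×10^10) = 9.363×10^-6 m⁴
I_req = 9.363×10^6 mm⁴
Solid circle: I = πd⁴/64  ⇒  d = (64I/π)^(1/4) = (64×9.363×10^6/π)^(1/4) = 118 mm

d ≈ 118 mm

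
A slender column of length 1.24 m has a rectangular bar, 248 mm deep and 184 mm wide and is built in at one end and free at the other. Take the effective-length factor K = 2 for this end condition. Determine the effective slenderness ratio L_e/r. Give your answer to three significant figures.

λ ≈ 46.7

For a rectangle r_min = b/√12 = 184/√12 = 53.12 mm
L_e = K·L = 2 × 1.24 m = 2.480 m = 2480.0 mm
λ = L_e / r_min = 2480.0 / 53.12 = 46.7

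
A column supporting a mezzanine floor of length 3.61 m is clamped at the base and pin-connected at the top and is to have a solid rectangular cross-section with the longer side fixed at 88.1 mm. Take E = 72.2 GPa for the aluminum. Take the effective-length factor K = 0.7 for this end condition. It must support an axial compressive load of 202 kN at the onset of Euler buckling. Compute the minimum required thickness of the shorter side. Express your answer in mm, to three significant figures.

L_e = K·L = 0.7 × 3.61 = 2.527 m
Required I = P_cr·L_e²/(π²E) = 2.020×10^5 × 2.527² / (π² × 7.22×10^10) = 1.810×10^-6 m⁴
I_req = 1.810×10^6 mm⁴
Rectangle, weak axis: I_min = h·b³/12 with h = 88.1 mm fixed  ⇒  b = (12I/h)^(1/3) = 62.7 mm

b ≈ 62.7 mm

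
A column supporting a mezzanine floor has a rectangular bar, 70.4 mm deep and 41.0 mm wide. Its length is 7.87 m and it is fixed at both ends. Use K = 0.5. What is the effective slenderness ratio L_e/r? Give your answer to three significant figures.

λ ≈ 332

Buckling occurs about the weak axis: I_min = h·b³/12 with b = 41.0 mm (the shorter side).
I_min = 70.4×41.0³/12 = 4.043×10^5 mm⁴
A = 2.886×10^3 mm²;  r_min = √(I/A) = √(4.043×10^5/2.886×10^3) = 11.84 mm
L_e = K·L = 0.5 × 7.87 m = 3.935 m = 3935.0 mm
λ = L_e / r_min = 3935.0 / 11.84 = 332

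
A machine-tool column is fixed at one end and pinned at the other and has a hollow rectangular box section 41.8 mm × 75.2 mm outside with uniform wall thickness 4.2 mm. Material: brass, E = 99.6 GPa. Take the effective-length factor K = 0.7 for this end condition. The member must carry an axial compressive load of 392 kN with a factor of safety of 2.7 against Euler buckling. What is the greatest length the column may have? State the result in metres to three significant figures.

Inner dimensions: h_i = 75.2 − 2×4.2 = 66.80 mm, b_i = 41.8 − 2×4.2 = 33.40 mm
Weak-axis I_min = (h_o·b_o³ − h_i·b_i³)/12 with b_o = 41.8, b_i = 33.40 mm (shorter outer/inner sides).
I_min = (75.2×41.8³ − 66.80×33.40³)/12 = 2.503×10^5 mm⁴
I = 2.503×10^-7 m⁴
Required critical load P_cr = n·P = 2.7 × 392 = 1058 kN = 1.058×10^6 N
From P_cr = π²EI/(K·L)²:  L = (1/K)·√(π²EI/P_cr) = (1/0.7)·√(π²×9.96×10^10×2.503×10^-7/1.058×10^6)
L = 0.689 m

L_max ≈ 0.689 m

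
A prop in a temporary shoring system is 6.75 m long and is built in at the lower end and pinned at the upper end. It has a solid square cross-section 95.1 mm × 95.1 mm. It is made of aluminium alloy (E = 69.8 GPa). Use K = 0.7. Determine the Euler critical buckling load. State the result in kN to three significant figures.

P_cr ≈ 210 kN

I = a⁴/12 = 95.1⁴/12 = 6.816×10^6 mm⁴
I = 6.816×10^6 mm⁴ = 6.816×10^-6 m⁴
Effective length L_e = K·L = 0.7 × 6.75 = 4.725 m
P_cr = π²EI / L_e² = π² × 69.8×10⁹ × 6.816×10^-6 / 4.725² = 2.103×10^5 N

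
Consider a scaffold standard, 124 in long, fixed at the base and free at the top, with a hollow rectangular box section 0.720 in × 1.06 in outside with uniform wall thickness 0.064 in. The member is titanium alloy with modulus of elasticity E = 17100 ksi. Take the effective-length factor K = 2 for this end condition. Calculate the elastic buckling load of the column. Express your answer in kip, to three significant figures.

Inner dimensions: h_i = 1.06 − 2×0.064 = 0.9320 in, b_i = 0.720 − 2×0.064 = 0.5920 in
Weak-axis I_min = (h_o·b_o³ − h_i·b_i³)/12 with b_o = 0.720, b_i = 0.5920 in (shorter outer/inner sides).
I_min = (1.06×0.720³ − 0.9320×0.5920³)/12 = 1.686×10^-2 in⁴
Effective length L_e = K·L = 2 × 124 = 248.0 in
P_cr = π²EI / L_e² = π² × 17100×10³ × 1.686×10^-2 / 248.0² = 46.25 lb

P_cr ≈ 0.0463 kip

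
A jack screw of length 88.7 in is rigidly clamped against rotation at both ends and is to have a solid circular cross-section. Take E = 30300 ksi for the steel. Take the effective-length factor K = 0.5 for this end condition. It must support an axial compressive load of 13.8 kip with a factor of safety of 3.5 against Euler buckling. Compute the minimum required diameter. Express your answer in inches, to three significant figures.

Required P_cr = n·P = 3.5 × 13.8 = 48.30 kip
L_e = K·L = 0.5 × 88.7 = 44.35 in
Required I = P_cr·L_e²/(π²E) = 4.830×10^4 × 44.35² / (π² × 3.03×10^7) = 0.3177 in⁴
Solid circle: I = πd⁴/64  ⇒  d = (64I/π)^(1/4) = (64×0.3177/π)^(1/4) = 1.59 in

d ≈ 1.59 in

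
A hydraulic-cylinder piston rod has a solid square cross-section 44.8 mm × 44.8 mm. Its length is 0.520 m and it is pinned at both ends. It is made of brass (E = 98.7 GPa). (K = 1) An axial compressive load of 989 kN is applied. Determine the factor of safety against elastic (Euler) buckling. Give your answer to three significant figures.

n ≈ 1.22

I = a⁴/12 = 44.8⁴/12 = 3.357×10^5 mm⁴
I = 3.357×10^5 mm⁴ = 3.357×10^-7 m⁴
Effective length L_e = K·L = 1 × 0.520 = 0.5200 m
P_cr = π²EI / L_e² = π² × 98.7×10⁹ × 3.357×10^-7 / 0.5200² = 1.209×10^6 N
Factor of safety n = P_cr / P = 1209.3 / 989 = 1.22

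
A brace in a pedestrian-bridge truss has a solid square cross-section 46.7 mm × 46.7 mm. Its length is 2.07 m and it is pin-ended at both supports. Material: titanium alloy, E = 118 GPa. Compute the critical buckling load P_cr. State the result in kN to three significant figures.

P_cr ≈ 108 kN

I = a⁴/12 = 46.7⁴/12 = 3.964×10^5 mm⁴
I = 3.964×10^5 mm⁴ = 3.964×10^-7 m⁴
Effective length L_e = K·L = 1 × 2.07 = 2.070 m
P_cr = π²EI / L_e² = π² × 118×10⁹ × 3.964×10^-7 / 2.070² = 1.077×10^5 N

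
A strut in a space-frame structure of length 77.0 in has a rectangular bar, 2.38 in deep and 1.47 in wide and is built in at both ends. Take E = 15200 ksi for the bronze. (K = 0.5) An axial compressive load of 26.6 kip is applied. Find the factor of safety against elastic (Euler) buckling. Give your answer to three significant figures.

n ≈ 2.40

Buckling occurs about the weak axis: I_min = h·b³/12 with b = 1.47 in (the shorter side).
I_min = 2.38×1.47³/12 = 0.6300 in⁴
Effective length L_e = K·L = 0.5 × 77.0 = 38.50 in
P_cr = π²EI / L_e² = π² × 15200×10³ × 0.6300 / 38.50² = 6.376×10^4 lb
Factor of safety n = P_cr / P = 63.763 / 26.6 = 2.40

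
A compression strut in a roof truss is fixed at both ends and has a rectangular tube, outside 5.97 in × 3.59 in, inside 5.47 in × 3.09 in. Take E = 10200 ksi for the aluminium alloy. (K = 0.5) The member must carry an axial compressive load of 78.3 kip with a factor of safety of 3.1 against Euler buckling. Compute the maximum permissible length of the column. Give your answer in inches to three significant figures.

L_max ≈ 126 in

Weak-axis I_min = (h_o·b_o³ − h_i·b_i³)/12 with b_o = 3.59, b_i = 3.090 in (shorter outer/inner sides).
I_min = (5.97×3.59³ − 5.470×3.090³)/12 = 9.570 in⁴
Required critical load P_cr = n·P = 3.1 × 78.3 = 242.7 kip = 2.427×10^5 lb
From P_cr = π²EI/(K·L)²:  L = (1/K)·√(π²EI/P_cr) = (1/0.5)·√(π²×1.02×10^7×9.570/2.427×10^5)
L = 126 in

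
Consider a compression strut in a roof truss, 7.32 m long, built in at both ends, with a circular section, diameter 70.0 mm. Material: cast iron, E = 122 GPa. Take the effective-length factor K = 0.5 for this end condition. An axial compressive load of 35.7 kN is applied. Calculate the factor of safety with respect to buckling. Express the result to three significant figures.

I = πd⁴/64 = π×70.0⁴/64 = 1.179×10^6 mm⁴
I = 1.179×10^6 mm⁴ = 1.179×10^-6 m⁴
Effective length L_e = K·L = 0.5 × 7.32 = 3.660 m
P_cr = π²EI / L_e² = π² × 122×10⁹ × 1.179×10^-6 / 3.660² = 1.059×10^5 N
Factor of safety n = P_cr / P = 105.94 / 35.7 = 2.97

n ≈ 2.97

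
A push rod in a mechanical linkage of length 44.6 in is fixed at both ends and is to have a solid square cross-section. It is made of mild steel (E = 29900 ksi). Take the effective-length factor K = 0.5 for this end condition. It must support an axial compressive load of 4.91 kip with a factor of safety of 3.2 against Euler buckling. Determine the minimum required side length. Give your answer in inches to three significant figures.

a ≈ 0.751 in

Required P_cr = n·P = 3.2 × 4.91 = 15.71 kip
L_e = K·L = 0.5 × 44.6 = 22.30 in
Required I = P_cr·L_e²/(π²E) = 1.571×10^4 × 22.30² / (π² × 2.99×10^7) = 2.648×10^-2 in⁴
Solid square: I = a⁴/12  ⇒  a = (12I)^(1/4) = (12×2.648×10^-2)^(1/4) = 0.751 in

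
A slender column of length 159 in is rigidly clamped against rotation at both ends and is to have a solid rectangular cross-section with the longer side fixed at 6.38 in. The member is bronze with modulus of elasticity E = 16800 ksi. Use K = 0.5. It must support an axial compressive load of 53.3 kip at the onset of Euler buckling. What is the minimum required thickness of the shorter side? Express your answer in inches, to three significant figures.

b ≈ 1.56 in

L_e = K·L = 0.5 × 159 = 79.50 in
Required I = P_cr·L_e²/(π²E) = 5.330×10^4 × 79.50² / (π² × 1.68×10^7) = 2.032 in⁴
Rectangle, weak axis: I_min = h·b³/12 with h = 6.38 in fixed  ⇒  b = (12I/h)^(1/3) = 1.56 in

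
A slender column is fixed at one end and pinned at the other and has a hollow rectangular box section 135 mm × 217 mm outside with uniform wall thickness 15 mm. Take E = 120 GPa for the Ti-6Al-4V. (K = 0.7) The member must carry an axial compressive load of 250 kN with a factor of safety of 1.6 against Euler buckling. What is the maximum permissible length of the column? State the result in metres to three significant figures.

Inner dimensions: h_i = 217 − 2×15 = 187.0 mm, b_i = 135 − 2×15 = 105.0 mm
Weak-axis I_min = (h_o·b_o³ − h_i·b_i³)/12 with b_o = 135, b_i = 105.0 mm (shorter outer/inner sides).
I_min = (217×135³ − 187.0×105.0³)/12 = 2.645×10^7 mm⁴
I = 2.645×10^-5 m⁴
Required critical load P_cr = n·P = 1.6 × 250 = 400.0 kN = 4.000×10^5 N
From P_cr = π²EI/(K·L)²:  L = (1/K)·√(π²EI/P_cr) = (1/0.7)·√(π²×1.20×10^11×2.645×10^-5/4.000×10^5)
L = 12.6 m

L_max ≈ 12.6 m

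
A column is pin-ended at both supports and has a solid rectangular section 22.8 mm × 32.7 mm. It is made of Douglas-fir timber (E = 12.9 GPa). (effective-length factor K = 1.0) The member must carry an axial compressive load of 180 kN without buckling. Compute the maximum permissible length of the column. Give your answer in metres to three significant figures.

L_max ≈ 0.151 m

Buckling occurs about the weak axis: I_min = h·b³/12 with b = 22.8 mm (the shorter side).
I_min = 32.7×22.8³/12 = 3.230×10^4 mm⁴
I = 3.230×10^-8 m⁴
At the buckling limit P_cr = P = 1.800×10^5 N
From P_cr = π²EI/(K·L)²:  L = (1/K)·√(π²EI/P_cr) = (1/1)·√(π²×1.29×10^10×3.230×10^-8/1.800×10^5)
L = 0.151 m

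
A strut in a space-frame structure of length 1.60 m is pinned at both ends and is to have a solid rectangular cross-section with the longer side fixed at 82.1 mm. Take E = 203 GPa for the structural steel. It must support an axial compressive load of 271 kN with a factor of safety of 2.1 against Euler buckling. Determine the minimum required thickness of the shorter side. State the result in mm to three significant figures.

b ≈ 47.4 mm

Required P_cr = n·P = 2.1 × 271 = 569.1 kN
L_e = K·L = 1 × 1.60 = 1.600 m
Required I = P_cr·L_e²/(π²E) = 5.691×10^5 × 1.600² / (π² × 2.03×10^11) = 7.272×10^-7 m⁴
I_req = 7.272×10^5 mm⁴
Rectangle, weak axis: I_min = h·b³/12 with h = 82.1 mm fixed  ⇒  b = (12I/h)^(1/3) = 47.4 mm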